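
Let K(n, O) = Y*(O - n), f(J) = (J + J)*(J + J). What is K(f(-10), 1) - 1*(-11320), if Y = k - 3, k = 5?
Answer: 10522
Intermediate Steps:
f(J) = 4*J² (f(J) = (2*J)*(2*J) = 4*J²)
Y = 2 (Y = 5 - 3 = 2)
K(n, O) = -2*n + 2*O (K(n, O) = 2*(O - n) = -2*n + 2*O)
K(f(-10), 1) - 1*(-11320) = (-8*(-10)² + 2*1) - 1*(-11320) = (-8*100 + 2) + 11320 = (-2*400 + 2) + 11320 = (-800 + 2) + 11320 = -798 + 11320 = 10522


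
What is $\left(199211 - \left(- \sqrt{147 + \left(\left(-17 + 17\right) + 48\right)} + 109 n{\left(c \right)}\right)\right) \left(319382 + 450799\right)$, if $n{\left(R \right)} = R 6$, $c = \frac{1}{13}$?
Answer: $\frac{1994067155109}{13} + 770181 \sqrt{195} \approx 1.534 \cdot 10^{11}$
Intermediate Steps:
$c = \frac{1}{13} \approx 0.076923$
$n{\left(R \right)} = 6 R$
$\left(199211 - \left(- \sqrt{147 + \left(\left(-17 + 17\right) + 48\right)} + 109 n{\left(c \right)}\right)\right) \left(319382 + 450799\right) = \left(199211 - \left(- \sqrt{147 + \left(\left(-17 + 17\right) + 48\right)} + 109 \cdot 6 \cdot \frac{1}{13}\right)\right) \left(319382 + 450799\right) = \left(199211 + \left(\sqrt{147 + \left(0 + 48\right)} - \frac{654}{13}\right)\right) 770181 = \left(199211 - \left(\frac{654}{13} - \sqrt{147 + 48}\right)\right) 770181 = \left(199211 - \left(\frac{654}{13} - \sqrt{195}\right)\right) 770181 = \left(\frac{2589089}{13} + \sqrt{195}\right) 770181 = \frac{1994067155109}{13} + 770181 \sqrt{195}$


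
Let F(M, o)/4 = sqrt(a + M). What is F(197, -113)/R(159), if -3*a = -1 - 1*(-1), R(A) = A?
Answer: 4*sqrt(197)/159 ≈ 0.35310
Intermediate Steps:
a = 0 (a = -(-1 - 1*(-1))/3 = -(-1 + 1)/3 = -1/3*0 = 0)
F(M, o) = 4*sqrt(M) (F(M, o) = 4*sqrt(0 + M) = 4*sqrt(M))
F(197, -113)/R(159) = (4*sqrt(197))/159 = (4*sqrt(197))*(1/159) = 4*sqrt(197)/159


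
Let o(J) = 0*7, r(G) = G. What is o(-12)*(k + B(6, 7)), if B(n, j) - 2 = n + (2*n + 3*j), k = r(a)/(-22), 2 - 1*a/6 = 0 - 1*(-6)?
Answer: 0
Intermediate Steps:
a = -24 (a = 12 - 6*(0 - 1*(-6)) = 12 - 6*(0 + 6) = 12 - 6*6 = 12 - 36 = -24)
k = 12/11 (k = -24/(-22) = -24*(-1/22) = 12/11 ≈ 1.0909)
B(n, j) = 2 + 3*j + 3*n (B(n, j) = 2 + (n + (2*n + 3*j)) = 2 + (3*j + 3*n) = 2 + 3*j + 3*n)
o(J) = 0
o(-12)*(k + B(6, 7)) = 0*(12/11 + (2 + 3*7 + 3*6)) = 0*(12/11 + (2 + 21 + 18)) = 0*(12/11 + 41) = 0*(463/11) = 0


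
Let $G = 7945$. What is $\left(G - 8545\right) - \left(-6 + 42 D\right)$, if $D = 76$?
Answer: $-3786$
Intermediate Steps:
$\left(G - 8545\right) - \left(-6 + 42 D\right) = \left(7945 - 8545\right) + \left(\left(-42\right) 76 + 6\right) = \left(7945 - 8545\right) + \left(-3192 + 6\right) = -600 - 3186 = -3786$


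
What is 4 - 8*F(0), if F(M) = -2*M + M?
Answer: 4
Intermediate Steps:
F(M) = -M
4 - 8*F(0) = 4 - (-8)*0 = 4 - 8*0 = 4 + 0 = 4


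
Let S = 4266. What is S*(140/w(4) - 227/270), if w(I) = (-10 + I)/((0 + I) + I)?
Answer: -3999533/5 ≈ -7.9991e+5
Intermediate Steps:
w(I) = (-10 + I)/(2*I) (w(I) = (-10 + I)/(I + I) = (-10 + I)/((2*I)) = (-10 + I)*(1/(2*I)) = (-10 + I)/(2*I))
S*(140/w(4) - 227/270) = 4266*(140/(((½)*(-10 + 4)/4)) - 227/270) = 4266*(140/(((½)*(¼)*(-6))) - 227*1/270) = 4266*(140/(-¾) - 227/270) = 4266*(140*(-4/3) - 227/270) = 4266*(-560/3 - 227/270) = 4266*(-50627/270) = -3999533/5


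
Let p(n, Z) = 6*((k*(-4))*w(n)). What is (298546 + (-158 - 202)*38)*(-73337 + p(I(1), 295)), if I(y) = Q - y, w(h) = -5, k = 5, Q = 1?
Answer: -20720298242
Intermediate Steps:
I(y) = 1 - y
p(n, Z) = 600 (p(n, Z) = 6*((5*(-4))*(-5)) = 6*(-20*(-5)) = 6*100 = 600)
(298546 + (-158 - 202)*38)*(-73337 + p(I(1), 295)) = (298546 + (-158 - 202)*38)*(-73337 + 600) = (298546 - 360*38)*(-72737) = (298546 - 13680)*(-72737) = 284866*(-72737) = -20720298242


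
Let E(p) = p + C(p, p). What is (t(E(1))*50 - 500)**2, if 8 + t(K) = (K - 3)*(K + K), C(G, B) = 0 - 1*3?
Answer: 10000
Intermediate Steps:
C(G, B) = -3 (C(G, B) = 0 - 3 = -3)
E(p) = -3 + p (E(p) = p - 3 = -3 + p)
t(K) = -8 + 2*K*(-3 + K) (t(K) = -8 + (K - 3)*(K + K) = -8 + (-3 + K)*(2*K) = -8 + 2*K*(-3 + K))
(t(E(1))*50 - 500)**2 = ((-8 - 6*(-3 + 1) + 2*(-3 + 1)**2)*50 - 500)**2 = ((-8 - 6*(-2) + 2*(-2)**2)*50 - 500)**2 = ((-8 + 12 + 2*4)*50 - 500)**2 = ((-8 + 12 + 8)*50 - 500)**2 = (12*50 - 500)**2 = (600 - 500)**2 = 100**2 = 10000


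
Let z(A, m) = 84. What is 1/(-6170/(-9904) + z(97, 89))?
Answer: 4952/419053 ≈ 0.011817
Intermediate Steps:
1/(-6170/(-9904) + z(97, 89)) = 1/(-6170/(-9904) + 84) = 1/(-6170*(-1/9904) + 84) = 1/(3085/4952 + 84) = 1/(419053/4952) = 4952/419053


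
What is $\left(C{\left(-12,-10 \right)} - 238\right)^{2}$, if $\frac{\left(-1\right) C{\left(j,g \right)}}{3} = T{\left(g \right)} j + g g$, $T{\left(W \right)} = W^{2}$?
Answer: $9375844$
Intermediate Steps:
$C{\left(j,g \right)} = - 3 g^{2} - 3 j g^{2}$ ($C{\left(j,g \right)} = - 3 \left(g^{2} j + g g\right) = - 3 \left(j g^{2} + g^{2}\right) = - 3 \left(g^{2} + j g^{2}\right) = - 3 g^{2} - 3 j g^{2}$)
$\left(C{\left(-12,-10 \right)} - 238\right)^{2} = \left(3 \left(-10\right)^{2} \left(-1 - -12\right) - 238\right)^{2} = \left(3 \cdot 100 \left(-1 + 12\right) - 238\right)^{2} = \left(3 \cdot 100 \cdot 11 - 238\right)^{2} = \left(3300 - 238\right)^{2} = 3062^{2} = 9375844$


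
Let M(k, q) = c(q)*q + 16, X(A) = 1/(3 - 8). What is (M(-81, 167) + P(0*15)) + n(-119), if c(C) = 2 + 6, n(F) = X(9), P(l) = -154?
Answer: 5989/5 ≈ 1197.8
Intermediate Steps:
X(A) = -1/5 (X(A) = 1/(-5) = -1/5)
n(F) = -1/5
c(C) = 8
M(k, q) = 16 + 8*q (M(k, q) = 8*q + 16 = 16 + 8*q)
(M(-81, 167) + P(0*15)) + n(-119) = ((16 + 8*167) - 154) - 1/5 = ((16 + 1336) - 154) - 1/5 = (1352 - 154) - 1/5 = 1198 - 1/5 = 5989/5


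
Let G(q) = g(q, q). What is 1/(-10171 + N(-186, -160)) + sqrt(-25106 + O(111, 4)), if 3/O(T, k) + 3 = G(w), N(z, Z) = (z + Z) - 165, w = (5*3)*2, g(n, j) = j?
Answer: -1/10682 + 13*I*sqrt(1337)/3 ≈ -9.3615e-5 + 158.45*I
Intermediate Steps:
w = 30 (w = 15*2 = 30)
G(q) = q
N(z, Z) = -165 + Z + z (N(z, Z) = (Z + z) - 165 = -165 + Z + z)
O(T, k) = 1/9 (O(T, k) = 3/(-3 + 30) = 3/27 = 3*(1/27) = 1/9)
1/(-10171 + N(-186, -160)) + sqrt(-25106 + O(111, 4)) = 1/(-10171 + (-165 - 160 - 186)) + sqrt(-25106 + 1/9) = 1/(-10171 - 511) + sqrt(-225953/9) = 1/(-10682) + 13*I*sqrt(1337)/3 = -1/10682 + 13*I*sqrt(1337)/3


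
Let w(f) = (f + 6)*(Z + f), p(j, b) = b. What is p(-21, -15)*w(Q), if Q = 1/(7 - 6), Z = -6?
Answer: 525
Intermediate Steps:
Q = 1 (Q = 1/1 = 1)
w(f) = (-6 + f)*(6 + f) (w(f) = (f + 6)*(-6 + f) = (6 + f)*(-6 + f) = (-6 + f)*(6 + f))
p(-21, -15)*w(Q) = -15*(-36 + 1**2) = -15*(-36 + 1) = -15*(-35) = 525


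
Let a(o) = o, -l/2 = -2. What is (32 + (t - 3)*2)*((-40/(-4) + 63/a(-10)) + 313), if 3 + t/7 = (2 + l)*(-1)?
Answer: -31670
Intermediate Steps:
l = 4 (l = -2*(-2) = 4)
t = -63 (t = -21 + 7*((2 + 4)*(-1)) = -21 + 7*(6*(-1)) = -21 + 7*(-6) = -21 - 42 = -63)
(32 + (t - 3)*2)*((-40/(-4) + 63/a(-10)) + 313) = (32 + (-63 - 3)*2)*((-40/(-4) + 63/(-10)) + 313) = (32 - 66*2)*((-40*(-¼) + 63*(-⅒)) + 313) = (32 - 132)*((10 - 63/10) + 313) = -100*(37/10 + 313) = -100*3167/10 = -31670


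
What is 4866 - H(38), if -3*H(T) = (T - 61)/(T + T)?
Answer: 1109425/228 ≈ 4865.9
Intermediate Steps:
H(T) = -(-61 + T)/(6*T) (H(T) = -(T - 61)/(3*(T + T)) = -(-61 + T)/(3*(2*T)) = -(-61 + T)*1/(2*T)/3 = -(-61 + T)/(6*T))
4866 - H(38) = 4866 - (61 - 1*38)/(6*38) = 4866 - (61 - 38)/(6*38) = 4866 - 23/(6*38) = 4866 - 1*23/228 = 4866 - 23/228 = 1109425/228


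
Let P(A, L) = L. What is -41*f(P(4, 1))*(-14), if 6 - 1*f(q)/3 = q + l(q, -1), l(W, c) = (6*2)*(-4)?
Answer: 91266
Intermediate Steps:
l(W, c) = -48 (l(W, c) = 12*(-4) = -48)
f(q) = 162 - 3*q (f(q) = 18 - 3*(q - 48) = 18 - 3*(-48 + q) = 18 + (144 - 3*q) = 162 - 3*q)
-41*f(P(4, 1))*(-14) = -41*(162 - 3*1)*(-14) = -41*(162 - 3)*(-14) = -41*159*(-14) = -6519*(-14) = 91266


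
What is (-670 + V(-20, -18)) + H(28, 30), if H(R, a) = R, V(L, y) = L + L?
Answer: -682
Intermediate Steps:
V(L, y) = 2*L
(-670 + V(-20, -18)) + H(28, 30) = (-670 + 2*(-20)) + 28 = (-670 - 40) + 28 = -710 + 28 = -682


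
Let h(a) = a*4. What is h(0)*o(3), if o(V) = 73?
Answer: 0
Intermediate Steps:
h(a) = 4*a
h(0)*o(3) = (4*0)*73 = 0*73 = 0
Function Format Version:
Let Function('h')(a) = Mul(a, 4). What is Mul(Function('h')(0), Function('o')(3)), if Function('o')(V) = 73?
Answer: 0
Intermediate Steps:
Function('h')(a) = Mul(4, a)
Mul(Function('h')(0), Function('o')(3)) = Mul(Mul(4, 0), 73) = Mul(0, 73) = 0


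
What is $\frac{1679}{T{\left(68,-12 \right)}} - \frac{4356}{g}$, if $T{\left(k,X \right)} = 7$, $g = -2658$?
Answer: $\frac{748879}{3101} \approx 241.5$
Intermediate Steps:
$\frac{1679}{T{\left(68,-12 \right)}} - \frac{4356}{g} = \frac{1679}{7} - \frac{4356}{-2658} = 1679 \cdot \frac{1}{7} - - \frac{726}{443} = \frac{1679}{7} + \frac{726}{443} = \frac{748879}{3101}$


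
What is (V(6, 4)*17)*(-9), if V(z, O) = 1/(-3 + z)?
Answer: -51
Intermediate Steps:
(V(6, 4)*17)*(-9) = (17/(-3 + 6))*(-9) = (17/3)*(-9) = -51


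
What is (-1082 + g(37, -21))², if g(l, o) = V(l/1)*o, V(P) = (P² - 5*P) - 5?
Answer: 667757281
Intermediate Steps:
V(P) = -5 + P² - 5*P
g(l, o) = o*(-5 + l² - 5*l) (g(l, o) = (-5 + (l/1)² - 5*l/1)*o = (-5 + (l*1)² - 5*l)*o = (-5 + l² - 5*l)*o = o*(-5 + l² - 5*l))
(-1082 + g(37, -21))² = (-1082 - 21*(-5 + 37² - 5*37))² = (-1082 - 21*(-5 + 1369 - 185))² = (-1082 - 21*1179)² = (-1082 - 24759)² = (-25841)² = 667757281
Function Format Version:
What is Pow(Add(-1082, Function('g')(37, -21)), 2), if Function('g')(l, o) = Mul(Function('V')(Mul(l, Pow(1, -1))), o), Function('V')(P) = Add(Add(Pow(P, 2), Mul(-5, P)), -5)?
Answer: 667757281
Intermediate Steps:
Function('V')(P) = Add(-5, Pow(P, 2), Mul(-5, P))
Function('g')(l, o) = Mul(o, Add(-5, Pow(l, 2), Mul(-5, l))) (Function('g')(l, o) = Mul(Add(-5, Pow(Mul(l, Pow(1, -1)), 2), Mul(-5, Mul(l, Pow(1, -1)))), o) = Mul(Add(-5, Pow(Mul(l, 1), 2), Mul(-5, Mul(l, 1))), o) = Mul(Add(-5, Pow(l, 2), Mul(-5, l)), o) = Mul(o, Add(-5, Pow(l, 2), Mul(-5, l))))
Pow(Add(-1082, Function('g')(37, -21)), 2) = Pow(Add(-1082, Mul(-21, Add(-5, Pow(37, 2), Mul(-5, 37)))), 2) = Pow(Add(-1082, Mul(-21, Add(-5, 1369, -185))), 2) = Pow(Add(-1082, Mul(-21, 1179)), 2) = Pow(Add(-1082, -24759), 2) = Pow(-25841, 2) = 667757281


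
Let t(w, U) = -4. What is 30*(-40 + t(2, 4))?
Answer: -1320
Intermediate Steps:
30*(-40 + t(2, 4)) = 30*(-40 - 4) = 30*(-44) = -1320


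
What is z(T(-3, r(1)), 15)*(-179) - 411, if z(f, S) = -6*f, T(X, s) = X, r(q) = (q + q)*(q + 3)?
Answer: -3633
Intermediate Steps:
r(q) = 2*q*(3 + q) (r(q) = (2*q)*(3 + q) = 2*q*(3 + q))
z(T(-3, r(1)), 15)*(-179) - 411 = -6*(-3)*(-179) - 411 = 18*(-179) - 411 = -3222 - 411 = -3633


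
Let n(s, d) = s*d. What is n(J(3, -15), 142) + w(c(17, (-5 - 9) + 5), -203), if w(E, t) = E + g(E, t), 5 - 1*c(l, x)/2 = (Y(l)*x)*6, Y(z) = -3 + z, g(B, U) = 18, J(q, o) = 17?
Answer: 3954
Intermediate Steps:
c(l, x) = 10 - 12*x*(-3 + l) (c(l, x) = 10 - 2*(-3 + l)*x*6 = 10 - 2*x*(-3 + l)*6 = 10 - 12*x*(-3 + l))
w(E, t) = 18 + E (w(E, t) = E + 18 = 18 + E)
n(s, d) = d*s
n(J(3, -15), 142) + w(c(17, (-5 - 9) + 5), -203) = 142*17 + (18 + (10 - 12*((-5 - 9) + 5)*(-3 + 17))) = 2414 + (18 + (10 - 12*(-14 + 5)*14)) = 2414 + (18 + (10 - 12*(-9)*14)) = 2414 + (18 + (10 + 1512)) = 2414 + (18 + 1522) = 2414 + 1540 = 3954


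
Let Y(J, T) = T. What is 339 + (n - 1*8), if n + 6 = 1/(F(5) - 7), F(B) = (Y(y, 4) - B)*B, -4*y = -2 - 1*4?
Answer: 3899/12 ≈ 324.92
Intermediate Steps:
y = 3/2 (y = -(-2 - 1*4)/4 = -(-2 - 4)/4 = -1/4*(-6) = 3/2 ≈ 1.5000)
F(B) = B*(4 - B) (F(B) = (4 - B)*B = B*(4 - B))
n = -73/12 (n = -6 + 1/(5*(4 - 1*5) - 7) = -6 + 1/(5*(4 - 5) - 7) = -6 + 1/(5*(-1) - 7) = -6 + 1/(-5 - 7) = -6 + 1/(-12) = -6 - 1/12 = -73/12 ≈ -6.0833)
339 + (n - 1*8) = 339 + (-73/12 - 1*8) = 339 + (-73/12 - 8) = 339 - 169/12 = 3899/12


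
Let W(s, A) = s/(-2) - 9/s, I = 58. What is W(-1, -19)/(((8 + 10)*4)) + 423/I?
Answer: 31007/4176 ≈ 7.4250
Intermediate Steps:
W(s, A) = -9/s - s/2 (W(s, A) = s*(-1/2) - 9/s = -s/2 - 9/s = -9/s - s/2)
W(-1, -19)/(((8 + 10)*4)) + 423/I = (-9/(-1) - 1/2*(-1))/(((8 + 10)*4)) + 423/58 = (-9*(-1) + 1/2)/((18*4)) + 423*(1/58) = (9 + 1/2)/72 + 423/58 = (19/2)*(1/72) + 423/58 = 19/144 + 423/58 = 31007/4176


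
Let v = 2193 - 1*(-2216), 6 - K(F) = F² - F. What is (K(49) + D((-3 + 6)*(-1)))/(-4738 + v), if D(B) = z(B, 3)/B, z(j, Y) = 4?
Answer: 1006/141 ≈ 7.1348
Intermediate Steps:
K(F) = 6 + F - F² (K(F) = 6 - (F² - F) = 6 + (F - F²) = 6 + F - F²)
v = 4409 (v = 2193 + 2216 = 4409)
D(B) = 4/B
(K(49) + D((-3 + 6)*(-1)))/(-4738 + v) = ((6 + 49 - 1*49²) + 4/(((-3 + 6)*(-1))))/(-4738 + 4409) = ((6 + 49 - 1*2401) + 4/((3*(-1))))/(-329) = ((6 + 49 - 2401) + 4/(-3))*(-1/329) = (-2346 + 4*(-⅓))*(-1/329) = (-2346 - 4/3)*(-1/329) = -7042/3*(-1/329) = 1006/141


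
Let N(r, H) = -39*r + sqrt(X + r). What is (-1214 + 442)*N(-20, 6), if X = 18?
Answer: -602160 - 772*I*sqrt(2) ≈ -6.0216e+5 - 1091.8*I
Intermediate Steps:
N(r, H) = sqrt(18 + r) - 39*r (N(r, H) = -39*r + sqrt(18 + r) = sqrt(18 + r) - 39*r)
(-1214 + 442)*N(-20, 6) = (-1214 + 442)*(sqrt(18 - 20) - 39*(-20)) = -772*(sqrt(-2) + 780) = -772*(I*sqrt(2) + 780) = -772*(780 + I*sqrt(2)) = -602160 - 772*I*sqrt(2)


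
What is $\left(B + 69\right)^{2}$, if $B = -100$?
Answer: $961$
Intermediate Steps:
$\left(B + 69\right)^{2} = \left(-100 + 69\right)^{2} = \left(-31\right)^{2} = 961$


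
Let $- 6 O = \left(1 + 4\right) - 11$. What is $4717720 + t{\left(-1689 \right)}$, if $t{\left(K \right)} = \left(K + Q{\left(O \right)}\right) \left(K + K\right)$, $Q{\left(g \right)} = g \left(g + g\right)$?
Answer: $10416406$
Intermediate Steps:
$O = 1$ ($O = - \frac{\left(1 + 4\right) - 11}{6} = - \frac{5 - 11}{6} = \left(- \frac{1}{6}\right) \left(-6\right) = 1$)
$Q{\left(g \right)} = 2 g^{2}$ ($Q{\left(g \right)} = g 2 g = 2 g^{2}$)
$t{\left(K \right)} = 2 K \left(2 + K\right)$ ($t{\left(K \right)} = \left(K + 2 \cdot 1^{2}\right) \left(K + K\right) = \left(K + 2 \cdot 1\right) 2 K = \left(K + 2\right) 2 K = \left(2 + K\right) 2 K = 2 K \left(2 + K\right)$)
$4717720 + t{\left(-1689 \right)} = 4717720 + 2 \left(-1689\right) \left(2 - 1689\right) = 4717720 + 2 \left(-1689\right) \left(-1687\right) = 4717720 + 5698686 = 10416406$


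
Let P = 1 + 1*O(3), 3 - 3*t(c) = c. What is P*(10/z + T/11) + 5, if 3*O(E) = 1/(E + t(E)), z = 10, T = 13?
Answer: 245/33 ≈ 7.4242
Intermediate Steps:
t(c) = 1 - c/3
O(E) = 1/(3*(1 + 2*E/3)) (O(E) = 1/(3*(E + (1 - E/3))) = 1/(3*(1 + 2*E/3)))
P = 10/9 (P = 1 + 1/(3 + 2*3) = 1 + 1/(3 + 6) = 1 + 1/9 = 10/9 ≈ 1.1111)
P*(10/z + T/11) + 5 = 10*(10/10 + 13/11)/9 + 5 = 10*(10*(1/10) + 13*(1/11))/9 + 5 = 10*(1 + 13/11)/9 + 5 = (10/9)*(24/11) + 5 = 80/33 + 5 = 245/33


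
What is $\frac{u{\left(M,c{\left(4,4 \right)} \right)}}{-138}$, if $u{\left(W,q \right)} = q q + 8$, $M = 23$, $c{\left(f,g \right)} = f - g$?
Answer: $- \frac{4}{69} \approx -0.057971$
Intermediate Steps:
$u{\left(W,q \right)} = 8 + q^{2}$ ($u{\left(W,q \right)} = q^{2} + 8 = 8 + q^{2}$)
$\frac{u{\left(M,c{\left(4,4 \right)} \right)}}{-138} = \frac{8 + \left(4 - 4\right)^{2}}{-138} = \left(8 + \left(4 - 4\right)^{2}\right) \left(- \frac{1}{138}\right) = \left(8 + 0^{2}\right) \left(- \frac{1}{138}\right) = \left(8 + 0\right) \left(- \frac{1}{138}\right) = 8 \left(- \frac{1}{138}\right) = - \frac{4}{69}$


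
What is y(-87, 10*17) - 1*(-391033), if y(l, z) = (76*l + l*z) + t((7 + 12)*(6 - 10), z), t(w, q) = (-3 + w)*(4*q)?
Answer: 315911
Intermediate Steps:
t(w, q) = 4*q*(-3 + w)
y(l, z) = -316*z + 76*l + l*z (y(l, z) = (76*l + l*z) + 4*z*(-3 + (7 + 12)*(6 - 10)) = (76*l + l*z) + 4*z*(-3 + 19*(-4)) = (76*l + l*z) + 4*z*(-3 - 76) = (76*l + l*z) + 4*z*(-79) = (76*l + l*z) - 316*z = -316*z + 76*l + l*z)
y(-87, 10*17) - 1*(-391033) = (-3160*17 + 76*(-87) - 870*17) - 1*(-391033) = (-316*170 - 6612 - 87*170) + 391033 = (-53720 - 6612 - 14790) + 391033 = -75122 + 391033 = 315911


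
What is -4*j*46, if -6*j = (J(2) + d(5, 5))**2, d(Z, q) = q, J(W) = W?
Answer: 4508/3 ≈ 1502.7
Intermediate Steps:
j = -49/6 (j = -(2 + 5)**2/6 = -1/6*7**2 = -1/6*49 = -49/6 ≈ -8.1667)
-4*j*46 = -4*(-49/6)*46 = (98/3)*46 = 4508/3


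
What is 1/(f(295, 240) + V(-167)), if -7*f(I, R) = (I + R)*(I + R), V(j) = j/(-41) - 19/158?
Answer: -45346/1853986301 ≈ -2.4459e-5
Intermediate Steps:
V(j) = -19/158 - j/41 (V(j) = j*(-1/41) - 19*1/158 = -j/41 - 19/158 = -19/158 - j/41)
f(I, R) = -(I + R)**2/7 (f(I, R) = -(I + R)*(I + R)/7 = -(I + R)**2/7)
1/(f(295, 240) + V(-167)) = 1/(-(295 + 240)**2/7 + (-19/158 - 1/41*(-167))) = 1/(-1/7*535**2 + (-19/158 + 167/41)) = 1/(-1/7*286225 + 25607/6478) = 1/(-286225/7 + 25607/6478) = 1/(-1853986301/45346) = -45346/1853986301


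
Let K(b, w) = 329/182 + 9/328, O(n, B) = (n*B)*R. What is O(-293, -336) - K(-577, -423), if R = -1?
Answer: -419790097/4264 ≈ -98450.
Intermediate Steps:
O(n, B) = -B*n (O(n, B) = (n*B)*(-1) = (B*n)*(-1) = -B*n)
K(b, w) = 7825/4264 (K(b, w) = 329*(1/182) + 9*(1/328) = 47/26 + 9/328 = 7825/4264)
O(-293, -336) - K(-577, -423) = -1*(-336)*(-293) - 1*7825/4264 = -98448 - 7825/4264 = -419790097/4264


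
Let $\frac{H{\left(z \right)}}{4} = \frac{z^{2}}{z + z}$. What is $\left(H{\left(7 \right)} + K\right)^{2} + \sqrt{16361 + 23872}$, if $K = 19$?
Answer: $1089 + \sqrt{40233} \approx 1289.6$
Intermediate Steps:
$H{\left(z \right)} = 2 z$ ($H{\left(z \right)} = 4 \frac{z^{2}}{z + z} = 4 \frac{z^{2}}{2 z} = 4 \frac{1}{2 z} z^{2} = 4 \frac{z}{2} = 2 z$)
$\left(H{\left(7 \right)} + K\right)^{2} + \sqrt{16361 + 23872} = \left(2 \cdot 7 + 19\right)^{2} + \sqrt{16361 + 23872} = \left(14 + 19\right)^{2} + \sqrt{40233} = 33^{2} + \sqrt{40233} = 1089 + \sqrt{40233}$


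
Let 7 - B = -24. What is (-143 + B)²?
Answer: 12544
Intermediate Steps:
B = 31 (B = 7 - 1*(-24) = 7 + 24 = 31)
(-143 + B)² = (-143 + 31)² = (-112)² = 12544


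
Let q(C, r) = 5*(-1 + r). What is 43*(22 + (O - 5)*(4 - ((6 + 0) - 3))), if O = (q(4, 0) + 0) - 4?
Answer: 344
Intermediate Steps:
q(C, r) = -5 + 5*r
O = -9 (O = ((-5 + 5*0) + 0) - 4 = ((-5 + 0) + 0) - 4 = (-5 + 0) - 4 = -5 - 4 = -9)
43*(22 + (O - 5)*(4 - ((6 + 0) - 3))) = 43*(22 + (-9 - 5)*(4 - ((6 + 0) - 3))) = 43*(22 - 14*(4 - (6 - 3))) = 43*(22 - 14*(4 - 3)) = 43*(22 - 14*1) = 43*(22 - 14) = 43*8 = 344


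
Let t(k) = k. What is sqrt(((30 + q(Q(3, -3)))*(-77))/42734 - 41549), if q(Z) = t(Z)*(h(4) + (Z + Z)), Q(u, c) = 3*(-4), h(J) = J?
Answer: I*sqrt(18969363589226)/21367 ≈ 203.84*I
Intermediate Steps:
Q(u, c) = -12
q(Z) = Z*(4 + 2*Z) (q(Z) = Z*(4 + (Z + Z)) = Z*(4 + 2*Z))
sqrt(((30 + q(Q(3, -3)))*(-77))/42734 - 41549) = sqrt(((30 + 2*(-12)*(2 - 12))*(-77))/42734 - 41549) = sqrt(((30 + 2*(-12)*(-10))*(-77))*(1/42734) - 41549) = sqrt(((30 + 240)*(-77))*(1/42734) - 41549) = sqrt((270*(-77))*(1/42734) - 41549) = sqrt(-20790*1/42734 - 41549) = sqrt(-10395/21367 - 41549) = sqrt(-887787878/21367) = I*sqrt(18969363589226)/21367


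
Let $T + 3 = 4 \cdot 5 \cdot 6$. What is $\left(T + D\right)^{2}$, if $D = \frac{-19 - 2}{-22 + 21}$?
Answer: $19044$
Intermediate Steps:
$T = 117$ ($T = -3 + 4 \cdot 5 \cdot 6 = -3 + 20 \cdot 6 = -3 + 120 = 117$)
$D = 21$ ($D = - \frac{21}{-1} = \left(-21\right) \left(-1\right) = 21$)
$\left(T + D\right)^{2} = \left(117 + 21\right)^{2} = 138^{2} = 19044$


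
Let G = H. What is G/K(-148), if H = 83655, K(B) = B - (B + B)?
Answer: 83655/148 ≈ 565.24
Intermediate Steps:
K(B) = -B (K(B) = B - 2*B = -B)
G = 83655
G/K(-148) = 83655/((-1*(-148))) = 83655/148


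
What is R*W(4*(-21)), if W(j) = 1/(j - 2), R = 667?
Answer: -667/86 ≈ -7.7558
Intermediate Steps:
W(j) = 1/(-2 + j)
R*W(4*(-21)) = 667/(-2 + 4*(-21)) = 667/(-2 - 84) = 667/(-86) = 667*(-1/86) = -667/86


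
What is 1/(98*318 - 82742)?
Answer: -1/51578 ≈ -1.9388e-5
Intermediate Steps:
1/(98*318 - 82742) = 1/(31164 - 82742) = 1/(-51578) = -1/51578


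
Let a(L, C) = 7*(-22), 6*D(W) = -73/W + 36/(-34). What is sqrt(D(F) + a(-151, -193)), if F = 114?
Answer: 599*I*sqrt(1615)/1938 ≈ 12.421*I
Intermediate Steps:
D(W) = -3/17 - 73/(6*W) (D(W) = (-73/W + 36/(-34))/6 = (-73/W + 36*(-1/34))/6 = (-73/W - 18/17)/6 = (-18/17 - 73/W)/6 = -3/17 - 73/(6*W))
a(L, C) = -154
sqrt(D(F) + a(-151, -193)) = sqrt((1/102)*(-1241 - 18*114)/114 - 154) = sqrt((1/102)*(1/114)*(-1241 - 2052) - 154) = sqrt((1/102)*(1/114)*(-3293) - 154) = sqrt(-3293/11628 - 154) = sqrt(-1794005/11628) = 599*I*sqrt(1615)/1938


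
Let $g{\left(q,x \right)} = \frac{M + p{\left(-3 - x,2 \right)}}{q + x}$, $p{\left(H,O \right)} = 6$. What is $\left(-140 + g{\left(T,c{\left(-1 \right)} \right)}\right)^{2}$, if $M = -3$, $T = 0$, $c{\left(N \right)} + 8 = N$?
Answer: $\frac{177241}{9} \approx 19693.0$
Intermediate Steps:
$c{\left(N \right)} = -8 + N$
$g{\left(q,x \right)} = \frac{3}{q + x}$ ($g{\left(q,x \right)} = \frac{-3 + 6}{q + x} = \frac{3}{q + x}$)
$\left(-140 + g{\left(T,c{\left(-1 \right)} \right)}\right)^{2} = \left(-140 + \frac{3}{0 - 9}\right)^{2} = \left(-140 + \frac{3}{-9}\right)^{2} = \left(-140 + 3 \left(- \frac{1}{9}\right)\right)^{2} = \left(-140 - \frac{1}{3}\right)^{2} = \left(- \frac{421}{3}\right)^{2} = \frac{177241}{9}$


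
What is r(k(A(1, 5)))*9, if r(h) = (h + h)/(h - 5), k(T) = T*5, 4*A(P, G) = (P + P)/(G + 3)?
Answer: -6/5 ≈ -1.2000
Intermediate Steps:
A(P, G) = P/(2*(3 + G)) (A(P, G) = ((P + P)/(G + 3))/4 = ((2*P)/(3 + G))/4 = (2*P/(3 + G))/4 = P/(2*(3 + G)))
k(T) = 5*T
r(h) = 2*h/(-5 + h) (r(h) = (2*h)/(-5 + h) = 2*h/(-5 + h))
r(k(A(1, 5)))*9 = (2*(5*((½)*1/(3 + 5)))/(-5 + 5*((½)*1/(3 + 5))))*9 = (2*(5*((½)*1/8))/(-5 + 5*((½)*1/8)))*9 = (2*(5*((½)*1*(⅛)))/(-5 + 5*((½)*1*(⅛))))*9 = (2*(5*(1/16))/(-5 + 5*(1/16)))*9 = (2*(5/16)/(-5 + 5/16))*9 = (2*(5/16)/(-75/16))*9 = (2*(5/16)*(-16/75))*9 = -2/15*9 = -6/5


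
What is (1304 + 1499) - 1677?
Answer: 1126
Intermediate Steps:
(1304 + 1499) - 1677 = 2803 - 1677 = 1126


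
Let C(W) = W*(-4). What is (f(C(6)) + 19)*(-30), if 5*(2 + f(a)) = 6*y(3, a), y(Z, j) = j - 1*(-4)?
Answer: 210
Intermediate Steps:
y(Z, j) = 4 + j (y(Z, j) = j + 4 = 4 + j)
C(W) = -4*W
f(a) = 14/5 + 6*a/5 (f(a) = -2 + (6*(4 + a))/5 = -2 + (24 + 6*a)/5 = -2 + (24/5 + 6*a/5) = 14/5 + 6*a/5)
(f(C(6)) + 19)*(-30) = ((14/5 + 6*(-4*6)/5) + 19)*(-30) = ((14/5 + (6/5)*(-24)) + 19)*(-30) = ((14/5 - 144/5) + 19)*(-30) = (-26 + 19)*(-30) = -7*(-30) = 210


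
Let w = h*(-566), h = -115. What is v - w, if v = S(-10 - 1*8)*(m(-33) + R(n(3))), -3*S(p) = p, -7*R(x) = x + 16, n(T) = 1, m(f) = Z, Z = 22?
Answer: -454808/7 ≈ -64973.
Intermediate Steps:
m(f) = 22
w = 65090 (w = -115*(-566) = 65090)
R(x) = -16/7 - x/7 (R(x) = -(x + 16)/7 = -(16 + x)/7 = -16/7 - x/7)
S(p) = -p/3
v = 822/7 (v = (-(-10 - 1*8)/3)*(22 + (-16/7 - 1/7*1)) = (-(-10 - 8)/3)*(22 + (-16/7 - 1/7)) = (-1/3*(-18))*(22 - 17/7) = 6*(137/7) = 822/7 ≈ 117.43)
v - w = 822/7 - 1*65090 = 822/7 - 65090 = -454808/7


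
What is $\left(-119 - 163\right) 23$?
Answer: $-6486$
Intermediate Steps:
$\left(-119 - 163\right) 23 = \left(-282\right) 23 = -6486$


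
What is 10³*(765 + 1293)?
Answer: 2058000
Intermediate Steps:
10³*(765 + 1293) = 1000*2058 = 2058000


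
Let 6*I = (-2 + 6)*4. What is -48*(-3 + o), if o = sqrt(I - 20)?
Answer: 144 - 32*I*sqrt(39) ≈ 144.0 - 199.84*I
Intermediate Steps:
I = 8/3 (I = ((-2 + 6)*4)/6 = (4*4)/6 = (1/6)*16 = 8/3 ≈ 2.6667)
o = 2*I*sqrt(39)/3 (o = sqrt(8/3 - 20) = sqrt(-52/3) = 2*I*sqrt(39)/3 ≈ 4.1633*I)
-48*(-3 + o) = -48*(-3 + 2*I*sqrt(39)/3) = 144 - 32*I*sqrt(39)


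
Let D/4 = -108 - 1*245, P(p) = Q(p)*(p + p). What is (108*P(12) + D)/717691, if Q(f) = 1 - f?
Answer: -29924/717691 ≈ -0.041695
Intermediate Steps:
P(p) = 2*p*(1 - p) (P(p) = (1 - p)*(p + p) = (1 - p)*(2*p) = 2*p*(1 - p))
D = -1412 (D = 4*(-108 - 1*245) = 4*(-108 - 245) = 4*(-353) = -1412)
(108*P(12) + D)/717691 = (108*(2*12*(1 - 1*12)) - 1412)/717691 = (108*(2*12*(1 - 12)) - 1412)*(1/717691) = (108*(2*12*(-11)) - 1412)*(1/717691) = (108*(-264) - 1412)*(1/717691) = (-28512 - 1412)*(1/717691) = -29924*1/717691 = -29924/717691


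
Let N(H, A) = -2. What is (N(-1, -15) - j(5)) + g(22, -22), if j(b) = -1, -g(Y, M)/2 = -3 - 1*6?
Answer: 17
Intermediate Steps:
g(Y, M) = 18 (g(Y, M) = -2*(-3 - 1*6) = -2*(-3 - 6) = -2*(-9) = 18)
(N(-1, -15) - j(5)) + g(22, -22) = (-2 - 1*(-1)) + 18 = (-2 + 1) + 18 = -1 + 18 = 17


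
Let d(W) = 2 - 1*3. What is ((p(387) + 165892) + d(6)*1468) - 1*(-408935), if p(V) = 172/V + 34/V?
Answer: 221890139/387 ≈ 5.7336e+5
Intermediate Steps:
d(W) = -1 (d(W) = 2 - 3 = -1)
p(V) = 206/V
((p(387) + 165892) + d(6)*1468) - 1*(-408935) = ((206/387 + 165892) - 1*1468) - 1*(-408935) = ((206*(1/387) + 165892) - 1468) + 408935 = ((206/387 + 165892) - 1468) + 408935 = (64200410/387 - 1468) + 408935 = 63632294/387 + 408935 = 221890139/387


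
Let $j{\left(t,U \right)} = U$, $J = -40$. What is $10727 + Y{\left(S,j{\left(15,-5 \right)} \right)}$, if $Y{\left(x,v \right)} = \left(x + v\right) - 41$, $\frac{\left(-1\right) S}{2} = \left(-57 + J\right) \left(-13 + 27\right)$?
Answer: $13397$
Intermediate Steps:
$S = 2716$ ($S = - 2 \left(-57 - 40\right) \left(-13 + 27\right) = - 2 \left(\left(-97\right) 14\right) = \left(-2\right) \left(-1358\right) = 2716$)
$Y{\left(x,v \right)} = -41 + v + x$ ($Y{\left(x,v \right)} = \left(v + x\right) - 41 = -41 + v + x$)
$10727 + Y{\left(S,j{\left(15,-5 \right)} \right)} = 10727 - -2670 = 10727 + 2670 = 13397$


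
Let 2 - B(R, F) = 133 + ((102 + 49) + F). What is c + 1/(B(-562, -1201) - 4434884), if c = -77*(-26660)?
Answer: 9102132031299/4433965 ≈ 2.0528e+6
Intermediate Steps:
B(R, F) = -282 - F (B(R, F) = 2 - (133 + ((102 + 49) + F)) = 2 - (133 + (151 + F)) = 2 - (284 + F) = 2 + (-284 - F) = -282 - F)
c = 2052820
c + 1/(B(-562, -1201) - 4434884) = 2052820 + 1/((-282 - 1*(-1201)) - 4434884) = 2052820 + 1/((-282 + 1201) - 4434884) = 2052820 + 1/(919 - 4434884) = 2052820 + 1/(-4433965) = 2052820 - 1/4433965 = 9102132031299/4433965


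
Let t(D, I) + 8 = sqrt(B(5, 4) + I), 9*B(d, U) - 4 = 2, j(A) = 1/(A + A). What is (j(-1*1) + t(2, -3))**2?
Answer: 839/12 - 17*I*sqrt(21)/3 ≈ 69.917 - 25.968*I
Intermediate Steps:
j(A) = 1/(2*A)
B(d, U) = 2/3 (B(d, U) = 4/9 + (1/9)*2 = 4/9 + 2/9 = 2/3)
t(D, I) = -8 + sqrt(2/3 + I)
(j(-1*1) + t(2, -3))**2 = (1/(2*((-1*1))) + (-8 + sqrt(6 + 9*(-3))/3))**2 = ((1/2)/(-1) + (-8 + sqrt(6 - 27)/3))**2 = ((1/2)*(-1) + (-8 + sqrt(-21)/3))**2 = (-1/2 + (-8 + (I*sqrt(21))/3))**2 = (-1/2 + (-8 + I*sqrt(21)/3))**2 = (-17/2 + I*sqrt(21)/3)**2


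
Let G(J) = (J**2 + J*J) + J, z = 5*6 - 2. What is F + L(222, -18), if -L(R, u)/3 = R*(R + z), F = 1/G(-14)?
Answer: -62936999/378 ≈ -1.6650e+5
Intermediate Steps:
z = 28 (z = 30 - 2 = 28)
G(J) = J + 2*J**2 (G(J) = (J**2 + J**2) + J = 2*J**2 + J = J + 2*J**2)
F = 1/378 (F = 1/(-14*(1 + 2*(-14))) = 1/(-14*(1 - 28)) = 1/(-14*(-27)) = 1/378 ≈ 0.0026455)
L(R, u) = -3*R*(28 + R) (L(R, u) = -3*R*(R + 28) = -3*R*(28 + R))
F + L(222, -18) = 1/378 - 3*222*(28 + 222) = 1/378 - 3*222*250 = 1/378 - 166500 = -62936999/378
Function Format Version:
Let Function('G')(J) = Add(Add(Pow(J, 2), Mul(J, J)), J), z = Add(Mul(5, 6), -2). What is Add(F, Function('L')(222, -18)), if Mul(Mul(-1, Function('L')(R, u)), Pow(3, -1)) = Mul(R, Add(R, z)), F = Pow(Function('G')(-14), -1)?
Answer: Rational(-62936999, 378) ≈ -1.6650e+5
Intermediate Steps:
z = 28 (z = Add(30, -2) = 28)
Function('G')(J) = Add(J, Mul(2, Pow(J, 2))) (Function('G')(J) = Add(Add(Pow(J, 2), Pow(J, 2)), J) = Add(Mul(2, Pow(J, 2)), J) = Add(J, Mul(2, Pow(J, 2))))
F = Rational(1, 378) (F = Pow(Mul(-14, Add(1, Mul(2, -14))), -1) = Pow(Mul(-14, Add(1, -28)), -1) = Pow(Mul(-14, -27), -1) = Pow(378, -1) = Rational(1, 378) ≈ 0.0026455)
Function('L')(R, u) = Mul(-3, R, Add(28, R)) (Function('L')(R, u) = Mul(-3, Mul(R, Add(R, 28))) = Mul(-3, Mul(R, Add(28, R))) = Mul(-3, R, Add(28, R)))
Add(F, Function('L')(222, -18)) = Add(Rational(1, 378), Mul(-3, 222, Add(28, 222))) = Add(Rational(1, 378), Mul(-3, 222, 250)) = Add(Rational(1, 378), -166500) = Rational(-62936999, 378)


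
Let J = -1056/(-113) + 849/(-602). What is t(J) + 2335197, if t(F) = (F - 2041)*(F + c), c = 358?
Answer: 7363464247315019/4627536676 ≈ 1.5912e+6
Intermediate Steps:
J = 539775/68026 (J = -1056*(-1/113) + 849*(-1/602) = 1056/113 - 849/602 = 539775/68026 ≈ 7.9348)
t(F) = (-2041 + F)*(358 + F) (t(F) = (F - 2041)*(F + 358) = (-2041 + F)*(358 + F))
t(J) + 2335197 = (-730678 + (539775/68026)**2 - 1683*539775/68026) + 2335197 = (-730678 + 291357050625/4627536676 - 908441325/68026) + 2335197 = -3442745515870153/4627536676 + 2335197 = 7363464247315019/4627536676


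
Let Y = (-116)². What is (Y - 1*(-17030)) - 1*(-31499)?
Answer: 61985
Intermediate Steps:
Y = 13456
(Y - 1*(-17030)) - 1*(-31499) = (13456 - 1*(-17030)) - 1*(-31499) = (13456 + 17030) + 31499 = 30486 + 31499 = 61985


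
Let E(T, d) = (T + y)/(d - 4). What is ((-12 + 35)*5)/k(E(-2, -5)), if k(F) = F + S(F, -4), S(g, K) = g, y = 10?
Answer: -1035/16 ≈ -64.688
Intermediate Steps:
E(T, d) = (10 + T)/(-4 + d) (E(T, d) = (T + 10)/(d - 4) = (10 + T)/(-4 + d))
k(F) = 2*F (k(F) = F + F = 2*F)
((-12 + 35)*5)/k(E(-2, -5)) = ((-12 + 35)*5)/((2*((10 - 2)/(-4 - 5)))) = (23*5)/((2*(8/(-9)))) = 115/((2*(-1/9*8))) = 115/((2*(-8/9))) = 115/(-16/9) = 115*(-9/16) = -1035/16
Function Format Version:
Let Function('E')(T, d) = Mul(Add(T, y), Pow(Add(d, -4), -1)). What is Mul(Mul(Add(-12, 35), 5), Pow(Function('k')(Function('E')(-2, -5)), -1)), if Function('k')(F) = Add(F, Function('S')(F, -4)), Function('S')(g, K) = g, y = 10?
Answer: Rational(-1035, 16) ≈ -64.688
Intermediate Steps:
Function('E')(T, d) = Mul(Pow(Add(-4, d), -1), Add(10, T)) (Function('E')(T, d) = Mul(Add(T, 10), Pow(Add(d, -4), -1)) = Mul(Add(10, T), Pow(Add(-4, d), -1)) = Mul(Pow(Add(-4, d), -1), Add(10, T)))
Function('k')(F) = Mul(2, F) (Function('k')(F) = Add(F, F) = Mul(2, F))
Mul(Mul(Add(-12, 35), 5), Pow(Function('k')(Function('E')(-2, -5)), -1)) = Mul(Mul(Add(-12, 35), 5), Pow(Mul(2, Mul(Pow(Add(-4, -5), -1), Add(10, -2))), -1)) = Mul(Mul(23, 5), Pow(Mul(2, Mul(Pow(-9, -1), 8)), -1)) = Mul(115, Pow(Mul(2, Mul(Rational(-1, 9), 8)), -1)) = Mul(115, Pow(Mul(2, Rational(-8, 9)), -1)) = Mul(115, Pow(Rational(-16, 9), -1)) = Mul(115, Rational(-9, 16)) = Rational(-1035, 16)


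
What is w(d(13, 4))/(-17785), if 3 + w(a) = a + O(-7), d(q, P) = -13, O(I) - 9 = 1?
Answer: 6/17785 ≈ 0.00033736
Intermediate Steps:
O(I) = 10 (O(I) = 9 + 1 = 10)
w(a) = 7 + a (w(a) = -3 + (a + 10) = -3 + (10 + a) = 7 + a)
w(d(13, 4))/(-17785) = (7 - 13)/(-17785) = -6*(-1/17785) = 6/17785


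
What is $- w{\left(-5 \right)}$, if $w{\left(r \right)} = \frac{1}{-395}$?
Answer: $\frac{1}{395} \approx 0.0025316$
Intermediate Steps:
$w{\left(r \right)} = - \frac{1}{395}$
$- w{\left(-5 \right)} = \left(-1\right) \left(- \frac{1}{395}\right) = \frac{1}{395}$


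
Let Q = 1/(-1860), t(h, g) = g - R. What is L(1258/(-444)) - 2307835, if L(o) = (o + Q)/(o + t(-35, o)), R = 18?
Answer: -101590891429/44020 ≈ -2.3078e+6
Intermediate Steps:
t(h, g) = -18 + g (t(h, g) = g - 1*18 = g - 18 = -18 + g)
Q = -1/1860 ≈ -0.00053763
L(o) = (-1/1860 + o)/(-18 + 2*o) (L(o) = (o - 1/1860)/(o + (-18 + o)) = (-1/1860 + o)/(-18 + 2*o))
L(1258/(-444)) - 2307835 = (-1 + 1860*(1258/(-444)))/(3720*(-9 + 1258/(-444))) - 2307835 = (-1 + 1860*(1258*(-1/444)))/(3720*(-9 + 1258*(-1/444))) - 2307835 = (-1 + 1860*(-17/6))/(3720*(-9 - 17/6)) - 2307835 = (-1 - 5270)/(3720*(-71/6)) - 2307835 = (1/3720)*(-6/71)*(-5271) - 2307835 = 5271/44020 - 2307835 = -101590891429/44020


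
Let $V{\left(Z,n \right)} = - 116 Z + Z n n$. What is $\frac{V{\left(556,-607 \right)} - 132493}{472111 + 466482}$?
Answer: $\frac{204660655}{938593} \approx 218.05$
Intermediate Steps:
$V{\left(Z,n \right)} = - 116 Z + Z n^{2}$
$\frac{V{\left(556,-607 \right)} - 132493}{472111 + 466482} = \frac{556 \left(-116 + \left(-607\right)^{2}\right) - 132493}{472111 + 466482} = \frac{556 \left(-116 + 368449\right) - 132493}{938593} = \left(556 \cdot 368333 - 132493\right) \frac{1}{938593} = \left(204793148 - 132493\right) \frac{1}{938593} = 204660655 \cdot \frac{1}{938593} = \frac{204660655}{938593}$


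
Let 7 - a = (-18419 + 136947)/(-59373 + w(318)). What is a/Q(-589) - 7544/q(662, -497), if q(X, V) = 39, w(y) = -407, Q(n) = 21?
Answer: -787470349/4079985 ≈ -193.01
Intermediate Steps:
a = 134247/14945 (a = 7 - (-18419 + 136947)/(-59373 - 407) = 7 - 118528/(-59780) = 7 - 118528*(-1)/59780 = 7 - 1*(-29632/14945) = 7 + 29632/14945 = 134247/14945 ≈ 8.9827)
a/Q(-589) - 7544/q(662, -497) = (134247/14945)/21 - 7544/39 = (134247/14945)*(1/21) - 7544*1/39 = 44749/104615 - 7544/39 = -787470349/4079985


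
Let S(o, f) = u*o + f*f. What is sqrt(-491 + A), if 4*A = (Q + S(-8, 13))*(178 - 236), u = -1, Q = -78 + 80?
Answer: I*sqrt(12346)/2 ≈ 55.556*I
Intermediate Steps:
Q = 2
S(o, f) = f**2 - o (S(o, f) = -o + f*f = -o + f**2 = f**2 - o)
A = -5191/2 (A = ((2 + (13**2 - 1*(-8)))*(178 - 236))/4 = ((2 + (169 + 8))*(-58))/4 = ((2 + 177)*(-58))/4 = (179*(-58))/4 = (1/4)*(-10382) = -5191/2 ≈ -2595.5)
sqrt(-491 + A) = sqrt(-491 - 5191/2) = sqrt(-6173/2) = I*sqrt(12346)/2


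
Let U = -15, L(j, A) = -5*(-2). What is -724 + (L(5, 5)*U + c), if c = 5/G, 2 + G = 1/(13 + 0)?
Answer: -4383/5 ≈ -876.60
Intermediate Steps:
L(j, A) = 10
G = -25/13 (G = -2 + 1/(13 + 0) = -2 + 1/13 = -25/13 ≈ -1.9231)
c = -13/5 (c = 5/(-25/13) = 5*(-13/25) = -13/5 ≈ -2.6000)
-724 + (L(5, 5)*U + c) = -724 + (10*(-15) - 13/5) = -724 + (-150 - 13/5) = -724 - 763/5 = -4383/5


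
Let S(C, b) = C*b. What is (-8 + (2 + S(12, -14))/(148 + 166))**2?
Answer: 1792921/24649 ≈ 72.738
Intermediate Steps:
(-8 + (2 + S(12, -14))/(148 + 166))**2 = (-8 + (2 + 12*(-14))/(148 + 166))**2 = (-8 + (2 - 168)/314)**2 = (-8 - 166*1/314)**2 = (-8 - 83/157)**2 = (-1339/157)**2 = 1792921/24649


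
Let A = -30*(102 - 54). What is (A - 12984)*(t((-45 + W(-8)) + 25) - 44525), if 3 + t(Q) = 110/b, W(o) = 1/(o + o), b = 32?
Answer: 1284444579/2 ≈ 6.4222e+8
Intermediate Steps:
W(o) = 1/(2*o)
t(Q) = 7/16 (t(Q) = -3 + 110/32 = -3 + 110*(1/32) = -3 + 55/16 = 7/16)
A = -1440 (A = -30*48 = -1440)
(A - 12984)*(t((-45 + W(-8)) + 25) - 44525) = (-1440 - 12984)*(7/16 - 44525) = -14424*(-712393/16) = 1284444579/2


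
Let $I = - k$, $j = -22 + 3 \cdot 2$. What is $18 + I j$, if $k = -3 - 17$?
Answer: $-302$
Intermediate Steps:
$k = -20$
$j = -16$ ($j = -22 + 6 = -16$)
$I = 20$ ($I = \left(-1\right) \left(-20\right) = 20$)
$18 + I j = 18 + 20 \left(-16\right) = 18 - 320 = -302$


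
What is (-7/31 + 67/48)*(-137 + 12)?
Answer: -217625/1488 ≈ -146.25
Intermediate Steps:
(-7/31 + 67/48)*(-137 + 12) = (-7*1/31 + 67*(1/48))*(-125) = (-7/31 + 67/48)*(-125) = (1741/1488)*(-125) = -217625/1488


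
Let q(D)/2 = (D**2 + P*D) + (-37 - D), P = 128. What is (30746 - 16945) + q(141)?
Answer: 89303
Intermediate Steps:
q(D) = -74 + 2*D**2 + 254*D (q(D) = 2*((D**2 + 128*D) + (-37 - D)) = 2*(-37 + D**2 + 127*D) = -74 + 2*D**2 + 254*D)
(30746 - 16945) + q(141) = (30746 - 16945) + (-74 + 2*141**2 + 254*141) = 13801 + (-74 + 2*19881 + 35814) = 13801 + (-74 + 39762 + 35814) = 13801 + 75502 = 89303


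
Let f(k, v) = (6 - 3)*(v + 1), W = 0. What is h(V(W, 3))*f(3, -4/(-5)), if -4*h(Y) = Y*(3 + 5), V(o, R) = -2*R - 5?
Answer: 594/5 ≈ 118.80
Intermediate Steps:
f(k, v) = 3 + 3*v (f(k, v) = 3*(1 + v) = 3 + 3*v)
V(o, R) = -5 - 2*R
h(Y) = -2*Y (h(Y) = -Y*(3 + 5)/4 = -Y*8/4 = -2*Y)
h(V(W, 3))*f(3, -4/(-5)) = (-2*(-5 - 2*3))*(3 + 3*(-4/(-5))) = (-2*(-5 - 6))*(3 + 3*(-4*(-⅕))) = (-2*(-11))*(3 + 3*(⅘)) = 22*(3 + 12/5) = 22*(27/5) = 594/5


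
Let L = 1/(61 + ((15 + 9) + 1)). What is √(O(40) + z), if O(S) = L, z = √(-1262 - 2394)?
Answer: √(86 + 14792*I*√914)/86 ≈ 5.4989 + 5.4979*I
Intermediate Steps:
z = 2*I*√914 (z = √(-3656) = 2*I*√914 ≈ 60.465*I)
L = 1/86 (L = 1/(61 + (24 + 1)) = 1/(61 + 25) = 1/86 ≈ 0.011628)
O(S) = 1/86
√(O(40) + z) = √(1/86 + 2*I*√914)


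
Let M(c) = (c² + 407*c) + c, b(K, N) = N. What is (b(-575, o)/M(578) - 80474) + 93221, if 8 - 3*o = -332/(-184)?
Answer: 334172394791/26215768 ≈ 12747.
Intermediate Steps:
o = 95/46 (o = 8/3 - (-332)/(3*(-184)) = 8/3 - (-332)*(-1)/(3*184) = 8/3 - ⅓*83/46 = 8/3 - 83/138 = 95/46 ≈ 2.0652)
M(c) = c² + 408*c
(b(-575, o)/M(578) - 80474) + 93221 = (95/(46*((578*(408 + 578)))) - 80474) + 93221 = (95/(46*((578*986))) - 80474) + 93221 = ((95/46)/569908 - 80474) + 93221 = ((95/46)*(1/569908) - 80474) + 93221 = (95/26215768 - 80474) + 93221 = -2109687713937/26215768 + 93221 = 334172394791/26215768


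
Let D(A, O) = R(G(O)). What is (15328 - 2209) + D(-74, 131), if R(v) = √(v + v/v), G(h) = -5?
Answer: 13119 + 2*I ≈ 13119.0 + 2.0*I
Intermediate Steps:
R(v) = √(1 + v) (R(v) = √(v + 1) = √(1 + v))
D(A, O) = 2*I (D(A, O) = √(1 - 5) = √(-4) = 2*I)
(15328 - 2209) + D(-74, 131) = (15328 - 2209) + 2*I = 13119 + 2*I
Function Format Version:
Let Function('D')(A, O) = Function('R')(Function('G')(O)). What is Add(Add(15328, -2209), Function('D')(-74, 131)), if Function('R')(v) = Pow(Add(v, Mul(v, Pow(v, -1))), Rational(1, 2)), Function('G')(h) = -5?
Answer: Add(13119, Mul(2, I)) ≈ Add(13119., Mul(2.0000, I))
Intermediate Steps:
Function('R')(v) = Pow(Add(1, v), Rational(1, 2)) (Function('R')(v) = Pow(Add(v, 1), Rational(1, 2)) = Pow(Add(1, v), Rational(1, 2)))
Function('D')(A, O) = Mul(2, I) (Function('D')(A, O) = Pow(Add(1, -5), Rational(1, 2)) = Pow(-4, Rational(1, 2)) = Mul(2, I))
Add(Add(15328, -2209), Function('D')(-74, 131)) = Add(Add(15328, -2209), Mul(2, I)) = Add(13119, Mul(2, I))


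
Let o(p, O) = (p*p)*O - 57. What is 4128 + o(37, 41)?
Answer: 60200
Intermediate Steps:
o(p, O) = -57 + O*p**2 (o(p, O) = p**2*O - 57 = O*p**2 - 57 = -57 + O*p**2)
4128 + o(37, 41) = 4128 + (-57 + 41*37**2) = 4128 + (-57 + 41*1369) = 4128 + (-57 + 56129) = 4128 + 56072 = 60200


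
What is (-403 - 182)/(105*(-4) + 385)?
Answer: 117/7 ≈ 16.714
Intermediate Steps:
(-403 - 182)/(105*(-4) + 385) = -585/(-420 + 385) = -585/(-35) = -585*(-1/35) = 117/7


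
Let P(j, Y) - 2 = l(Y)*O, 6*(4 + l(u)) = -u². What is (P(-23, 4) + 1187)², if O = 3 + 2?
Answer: 12020089/9 ≈ 1.3356e+6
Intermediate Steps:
O = 5
l(u) = -4 - u²/6 (l(u) = -4 + (-u²)/6 = -4 - u²/6)
P(j, Y) = -18 - 5*Y²/6 (P(j, Y) = 2 + (-4 - Y²/6)*5 = 2 + (-20 - 5*Y²/6) = -18 - 5*Y²/6)
(P(-23, 4) + 1187)² = ((-18 - ⅚*4²) + 1187)² = ((-18 - ⅚*16) + 1187)² = ((-18 - 40/3) + 1187)² = (-94/3 + 1187)² = (3467/3)² = 12020089/9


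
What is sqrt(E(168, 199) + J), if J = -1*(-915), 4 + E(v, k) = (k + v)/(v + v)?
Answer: sqrt(6435723)/84 ≈ 30.201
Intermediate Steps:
E(v, k) = -4 + (k + v)/(2*v) (E(v, k) = -4 + (k + v)/(v + v) = -4 + (k + v)/((2*v)) = -4 + (k + v)*(1/(2*v)) = -4 + (k + v)/(2*v))
J = 915
sqrt(E(168, 199) + J) = sqrt((1/2)*(199 - 7*168)/168 + 915) = sqrt((1/2)*(1/168)*(199 - 1176) + 915) = sqrt((1/2)*(1/168)*(-977) + 915) = sqrt(-977/336 + 915) = sqrt(306463/336) = sqrt(6435723)/84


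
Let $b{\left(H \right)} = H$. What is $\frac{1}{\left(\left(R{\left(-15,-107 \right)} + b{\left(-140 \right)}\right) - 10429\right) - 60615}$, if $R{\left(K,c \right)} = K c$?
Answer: $- \frac{1}{69579} \approx -1.4372 \cdot 10^{-5}$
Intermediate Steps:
$\frac{1}{\left(\left(R{\left(-15,-107 \right)} + b{\left(-140 \right)}\right) - 10429\right) - 60615} = \frac{1}{\left(\left(\left(-15\right) \left(-107\right) - 140\right) - 10429\right) - 60615} = \frac{1}{\left(\left(1605 - 140\right) - 10429\right) - 60615} = \frac{1}{\left(1465 - 10429\right) - 60615} = \frac{1}{-8964 - 60615} = \frac{1}{-69579} = - \frac{1}{69579}$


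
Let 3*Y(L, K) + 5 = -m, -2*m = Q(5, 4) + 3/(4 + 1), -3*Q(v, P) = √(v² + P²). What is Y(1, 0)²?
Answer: 10453/4050 + 47*√41/270 ≈ 3.6956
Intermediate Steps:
Q(v, P) = -√(P² + v²)/3 (Q(v, P) = -√(v² + P²)/3 = -√(P² + v²)/3)
m = -3/10 + √41/6 (m = -(-√(4² + 5²)/3 + 3/(4 + 1))/2 = -(-√(16 + 25)/3 + 3/5)/2 = -(-√41/3 + (⅕)*3)/2 = -(-√41/3 + ⅗)/2 = -(⅗ - √41/3)/2 = -3/10 + √41/6 ≈ 0.76719)
Y(L, K) = -47/30 - √41/18 (Y(L, K) = -5/3 + (-(-3/10 + √41/6))/3 = -5/3 + (3/10 - √41/6)/3 = -5/3 + (⅒ - √41/18) = -47/30 - √41/18)
Y(1, 0)² = (-47/30 - √41/18)²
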